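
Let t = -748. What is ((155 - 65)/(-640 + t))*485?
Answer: -21825/694 ≈ -31.448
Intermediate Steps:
((155 - 65)/(-640 + t))*485 = ((155 - 65)/(-640 - 748))*485 = (90/(-1388))*485 = (90*(-1/1388))*485 = -45/694*485 = -21825/694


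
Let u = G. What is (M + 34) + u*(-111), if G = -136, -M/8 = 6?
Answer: 15082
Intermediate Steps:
M = -48 (M = -8*6 = -48)
u = -136
(M + 34) + u*(-111) = (-48 + 34) - 136*(-111) = -14 + 15096 = 15082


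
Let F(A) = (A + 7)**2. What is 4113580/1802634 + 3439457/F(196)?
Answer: 64995904571/758007597 ≈ 85.746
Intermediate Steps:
F(A) = (7 + A)**2
4113580/1802634 + 3439457/F(196) = 4113580/1802634 + 3439457/((7 + 196)**2) = 4113580*(1/1802634) + 3439457/(203**2) = 2056790/901317 + 3439457/41209 = 2056790/901317 + 3439457*(1/41209) = 2056790/901317 + 70193/841 = 64995904571/758007597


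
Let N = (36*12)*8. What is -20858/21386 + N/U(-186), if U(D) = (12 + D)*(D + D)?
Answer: -8862407/9613007 ≈ -0.92192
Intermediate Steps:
U(D) = 2*D*(12 + D) (U(D) = (12 + D)*(2*D) = 2*D*(12 + D))
N = 3456 (N = 432*8 = 3456)
-20858/21386 + N/U(-186) = -20858/21386 + 3456/((2*(-186)*(12 - 186))) = -20858*1/21386 + 3456/((2*(-186)*(-174))) = -10429/10693 + 3456/64728 = -10429/10693 + 3456*(1/64728) = -10429/10693 + 48/899 = -8862407/9613007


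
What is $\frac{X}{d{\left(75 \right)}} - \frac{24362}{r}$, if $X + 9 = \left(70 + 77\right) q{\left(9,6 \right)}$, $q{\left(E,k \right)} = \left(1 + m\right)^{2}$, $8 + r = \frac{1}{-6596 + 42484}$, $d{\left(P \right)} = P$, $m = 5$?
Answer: $\frac{22363174783}{7177575} \approx 3115.7$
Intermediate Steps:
$r = - \frac{287103}{35888}$ ($r = -8 + \frac{1}{-6596 + 42484} = -8 + \frac{1}{35888} = - \frac{287103}{35888} \approx -8.0$)
$q{\left(E,k \right)} = 36$ ($q{\left(E,k \right)} = \left(1 + 5\right)^{2} = 6^{2} = 36$)
$X = 5283$ ($X = -9 + \left(70 + 77\right) 36 = -9 + 147 \cdot 36 = -9 + 5292 = 5283$)
$\frac{X}{d{\left(75 \right)}} - \frac{24362}{r} = \frac{5283}{75} - \frac{24362}{- \frac{287103}{35888}} = 5283 \cdot \frac{1}{75} - - \frac{874303456}{287103} = \frac{1761}{25} + \frac{874303456}{287103} = \frac{22363174783}{7177575}$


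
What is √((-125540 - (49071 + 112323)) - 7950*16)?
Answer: I*√414134 ≈ 643.53*I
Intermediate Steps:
√((-125540 - (49071 + 112323)) - 7950*16) = √((-125540 - 1*161394) - 127200) = √((-125540 - 161394) - 127200) = √(-286934 - 127200) = √(-414134) = I*√414134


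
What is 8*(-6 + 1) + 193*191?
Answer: 36823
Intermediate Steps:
8*(-6 + 1) + 193*191 = 8*(-5) + 36863 = -40 + 36863 = 36823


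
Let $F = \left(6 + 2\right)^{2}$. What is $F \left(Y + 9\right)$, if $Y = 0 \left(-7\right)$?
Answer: $576$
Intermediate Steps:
$Y = 0$
$F = 64$ ($F = 8^{2} = 64$)
$F \left(Y + 9\right) = 64 \left(0 + 9\right) = 64 \cdot 9 = 576$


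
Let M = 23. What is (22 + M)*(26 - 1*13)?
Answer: 585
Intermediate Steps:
(22 + M)*(26 - 1*13) = (22 + 23)*(26 - 1*13) = 45*(26 - 13) = 45*13 = 585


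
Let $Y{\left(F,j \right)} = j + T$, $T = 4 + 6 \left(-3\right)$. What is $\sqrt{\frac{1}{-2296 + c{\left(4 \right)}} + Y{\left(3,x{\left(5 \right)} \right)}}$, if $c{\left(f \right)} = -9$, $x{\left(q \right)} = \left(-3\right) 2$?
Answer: $\frac{11 i \sqrt{878205}}{2305} \approx 4.4722 i$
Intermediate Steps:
$x{\left(q \right)} = -6$
$T = -14$ ($T = 4 - 18 = -14$)
$Y{\left(F,j \right)} = -14 + j$ ($Y{\left(F,j \right)} = j - 14 = -14 + j$)
$\sqrt{\frac{1}{-2296 + c{\left(4 \right)}} + Y{\left(3,x{\left(5 \right)} \right)}} = \sqrt{\frac{1}{-2296 - 9} - 20} = \sqrt{\frac{1}{-2305} - 20} = \sqrt{- \frac{1}{2305} - 20} = \sqrt{- \frac{46101}{2305}} = \frac{11 i \sqrt{878205}}{2305}$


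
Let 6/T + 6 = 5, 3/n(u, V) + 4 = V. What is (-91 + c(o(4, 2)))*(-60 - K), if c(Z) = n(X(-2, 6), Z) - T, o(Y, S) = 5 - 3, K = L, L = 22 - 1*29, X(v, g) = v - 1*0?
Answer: 9169/2 ≈ 4584.5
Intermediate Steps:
X(v, g) = v (X(v, g) = v + 0 = v)
L = -7 (L = 22 - 29 = -7)
K = -7
o(Y, S) = 2
n(u, V) = 3/(-4 + V)
T = -6 (T = 6/(-6 + 5) = 6/(-1) = 6*(-1) = -6)
c(Z) = 6 + 3/(-4 + Z) (c(Z) = 3/(-4 + Z) - 1*(-6) = 3/(-4 + Z) + 6 = 6 + 3/(-4 + Z))
(-91 + c(o(4, 2)))*(-60 - K) = (-91 + 3*(-7 + 2*2)/(-4 + 2))*(-60 - 1*(-7)) = (-91 + 3*(-7 + 4)/(-2))*(-60 + 7) = (-91 + 3*(-1/2)*(-3))*(-53) = (-91 + 9/2)*(-53) = -173/2*(-53) = 9169/2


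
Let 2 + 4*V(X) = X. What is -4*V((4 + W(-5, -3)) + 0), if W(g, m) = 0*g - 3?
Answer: 1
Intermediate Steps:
W(g, m) = -3 (W(g, m) = 0 - 3 = -3)
V(X) = -½ + X/4
-4*V((4 + W(-5, -3)) + 0) = -4*(-½ + ((4 - 3) + 0)/4) = -4*(-½ + (1 + 0)/4) = -4*(-½ + (¼)*1) = -4*(-½ + ¼) = -4*(-¼) = 1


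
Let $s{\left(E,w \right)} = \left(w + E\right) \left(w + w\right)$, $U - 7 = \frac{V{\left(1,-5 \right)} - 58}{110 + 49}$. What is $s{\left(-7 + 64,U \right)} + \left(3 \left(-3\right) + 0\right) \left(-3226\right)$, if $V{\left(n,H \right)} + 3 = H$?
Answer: $\frac{83908766}{2809} \approx 29871.0$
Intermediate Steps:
$V{\left(n,H \right)} = -3 + H$
$U = \frac{349}{53}$ ($U = 7 + \frac{\left(-3 - 5\right) - 58}{110 + 49} = 7 + \frac{-8 - 58}{159} = 7 - \frac{22}{53} = \frac{349}{53} \approx 6.5849$)
$s{\left(E,w \right)} = 2 w \left(E + w\right)$ ($s{\left(E,w \right)} = \left(E + w\right) 2 w = 2 w \left(E + w\right)$)
$s{\left(-7 + 64,U \right)} + \left(3 \left(-3\right) + 0\right) \left(-3226\right) = 2 \cdot \frac{349}{53} \left(\left(-7 + 64\right) + \frac{349}{53}\right) + \left(3 \left(-3\right) + 0\right) \left(-3226\right) = 2 \cdot \frac{349}{53} \left(57 + \frac{349}{53}\right) + \left(-9 + 0\right) \left(-3226\right) = 2 \cdot \frac{349}{53} \cdot \frac{3370}{53} - -29034 = \frac{2352260}{2809} + 29034 = \frac{83908766}{2809}$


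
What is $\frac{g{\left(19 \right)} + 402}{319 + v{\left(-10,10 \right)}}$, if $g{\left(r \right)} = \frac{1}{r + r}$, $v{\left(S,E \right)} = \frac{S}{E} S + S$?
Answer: $\frac{15277}{12122} \approx 1.2603$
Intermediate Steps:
$v{\left(S,E \right)} = S + \frac{S^{2}}{E}$ ($v{\left(S,E \right)} = \frac{S^{2}}{E} + S = S + \frac{S^{2}}{E}$)
$g{\left(r \right)} = \frac{1}{2 r}$
$\frac{g{\left(19 \right)} + 402}{319 + v{\left(-10,10 \right)}} = \frac{\frac{1}{2 \cdot 19} + 402}{319 - \frac{10 \left(10 - 10\right)}{10}} = \frac{\frac{1}{2} \cdot \frac{1}{19} + 402}{319 - 1 \cdot 0} = \frac{\frac{1}{38} + 402}{319 + 0} = \frac{15277}{38 \cdot 319} = \frac{15277}{38} \cdot \frac{1}{319} = \frac{15277}{12122}$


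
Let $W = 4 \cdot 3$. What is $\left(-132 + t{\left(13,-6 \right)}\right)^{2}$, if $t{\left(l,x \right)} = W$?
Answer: $14400$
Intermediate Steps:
$W = 12$
$t{\left(l,x \right)} = 12$
$\left(-132 + t{\left(13,-6 \right)}\right)^{2} = \left(-132 + 12\right)^{2} = \left(-120\right)^{2} = 14400$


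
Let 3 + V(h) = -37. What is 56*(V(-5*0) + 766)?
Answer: 40656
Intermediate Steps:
V(h) = -40 (V(h) = -3 - 37 = -40)
56*(V(-5*0) + 766) = 56*(-40 + 766) = 56*726 = 40656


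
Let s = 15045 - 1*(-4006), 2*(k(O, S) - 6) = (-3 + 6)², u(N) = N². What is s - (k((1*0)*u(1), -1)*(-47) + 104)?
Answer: 38881/2 ≈ 19441.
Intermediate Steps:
k(O, S) = 21/2 (k(O, S) = 6 + (-3 + 6)²/2 = 6 + (½)*3² = 6 + (½)*9 = 6 + 9/2 = 21/2)
s = 19051 (s = 15045 + 4006 = 19051)
s - (k((1*0)*u(1), -1)*(-47) + 104) = 19051 - ((21/2)*(-47) + 104) = 19051 - (-987/2 + 104) = 19051 - 1*(-779/2) = 19051 + 779/2 = 38881/2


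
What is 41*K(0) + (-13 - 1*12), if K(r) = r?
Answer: -25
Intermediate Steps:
41*K(0) + (-13 - 1*12) = 41*0 + (-13 - 1*12) = 0 + (-13 - 12) = 0 - 25 = -25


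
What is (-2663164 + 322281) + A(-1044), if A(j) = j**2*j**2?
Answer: 1187958143213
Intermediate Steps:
A(j) = j**4
(-2663164 + 322281) + A(-1044) = (-2663164 + 322281) + (-1044)**4 = -2340883 + 1187960484096 = 1187958143213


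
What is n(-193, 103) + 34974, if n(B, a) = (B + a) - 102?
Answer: 34782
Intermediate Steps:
n(B, a) = -102 + B + a
n(-193, 103) + 34974 = (-102 - 193 + 103) + 34974 = -192 + 34974 = 34782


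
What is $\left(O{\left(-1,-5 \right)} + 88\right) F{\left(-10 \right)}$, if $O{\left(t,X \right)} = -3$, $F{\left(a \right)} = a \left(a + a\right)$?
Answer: $17000$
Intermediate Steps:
$F{\left(a \right)} = 2 a^{2}$ ($F{\left(a \right)} = a 2 a = 2 a^{2}$)
$\left(O{\left(-1,-5 \right)} + 88\right) F{\left(-10 \right)} = \left(-3 + 88\right) 2 \left(-10\right)^{2} = 85 \cdot 2 \cdot 100 = 85 \cdot 200 = 17000$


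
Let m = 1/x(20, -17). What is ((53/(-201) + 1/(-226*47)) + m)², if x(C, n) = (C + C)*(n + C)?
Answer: 118973621695009/1823327576193600 ≈ 0.065251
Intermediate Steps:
x(C, n) = 2*C*(C + n) (x(C, n) = (2*C)*(C + n) = 2*C*(C + n))
m = 1/120 (m = 1/(2*20*(20 - 17)) = 1/(2*20*3) = 1/120 ≈ 0.0083333)
((53/(-201) + 1/(-226*47)) + m)² = ((53/(-201) + 1/(-226*47)) + 1/120)² = ((53*(-1/201) - 1/226*1/47) + 1/120)² = ((-53/201 - 1/10622) + 1/120)² = (-563167/2135022 + 1/120)² = (-10907503/42700440)² = 118973621695009/1823327576193600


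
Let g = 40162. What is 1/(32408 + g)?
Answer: 1/72570 ≈ 1.3780e-5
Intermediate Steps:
1/(32408 + g) = 1/(32408 + 40162) = 1/72570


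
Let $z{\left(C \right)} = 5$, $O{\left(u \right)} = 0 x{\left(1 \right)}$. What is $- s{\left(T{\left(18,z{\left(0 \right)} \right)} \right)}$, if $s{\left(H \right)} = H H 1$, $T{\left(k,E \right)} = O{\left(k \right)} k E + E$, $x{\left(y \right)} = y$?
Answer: $-25$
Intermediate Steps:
$O{\left(u \right)} = 0$ ($O{\left(u \right)} = 0 \cdot 1 = 0$)
$T{\left(k,E \right)} = E$ ($T{\left(k,E \right)} = 0 k E + E = 0 E + E = 0 + E = E$)
$s{\left(H \right)} = H^{2}$ ($s{\left(H \right)} = H^{2} \cdot 1 = H^{2}$)
$- s{\left(T{\left(18,z{\left(0 \right)} \right)} \right)} = - 5^{2} = \left(-1\right) 25 = -25$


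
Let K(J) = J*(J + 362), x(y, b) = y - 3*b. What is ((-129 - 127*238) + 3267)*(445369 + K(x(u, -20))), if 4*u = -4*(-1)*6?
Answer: -12829337296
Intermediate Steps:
u = 6 (u = (-4*(-1)*6)/4 = (4*6)/4 = (¼)*24 = 6)
K(J) = J*(362 + J)
((-129 - 127*238) + 3267)*(445369 + K(x(u, -20))) = ((-129 - 127*238) + 3267)*(445369 + (6 - 3*(-20))*(362 + (6 - 3*(-20)))) = ((-129 - 30226) + 3267)*(445369 + (6 + 60)*(362 + (6 + 60))) = (-30355 + 3267)*(445369 + 66*(362 + 66)) = -27088*(445369 + 66*428) = -27088*(445369 + 28248) = -27088*473617 = -12829337296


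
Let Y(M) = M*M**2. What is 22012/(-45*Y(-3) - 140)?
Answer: 22012/1075 ≈ 20.476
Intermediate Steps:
Y(M) = M**3
22012/(-45*Y(-3) - 140) = 22012/(-45*(-3)**3 - 140) = 22012/(-45*(-27) - 140) = 22012/(1215 - 140) = 22012/1075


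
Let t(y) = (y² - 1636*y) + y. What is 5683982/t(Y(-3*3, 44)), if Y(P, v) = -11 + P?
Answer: 2841991/16550 ≈ 171.72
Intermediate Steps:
t(y) = y² - 1635*y
5683982/t(Y(-3*3, 44)) = 5683982/(((-11 - 3*3)*(-1635 + (-11 - 3*3)))) = 5683982/(((-11 - 9)*(-1635 + (-11 - 9)))) = 5683982/((-20*(-1635 - 20))) = 5683982/((-20*(-1655))) = 5683982/33100 = 5683982*(1/33100) = 2841991/16550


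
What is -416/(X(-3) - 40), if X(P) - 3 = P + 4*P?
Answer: 8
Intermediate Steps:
X(P) = 3 + 5*P (X(P) = 3 + (P + 4*P) = 3 + 5*P)
-416/(X(-3) - 40) = -416/((3 + 5*(-3)) - 40) = -416/((3 - 15) - 40) = -416/(-12 - 40) = -416/(-52) = -1/52*(-416) = 8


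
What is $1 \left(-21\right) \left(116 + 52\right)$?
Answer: $-3528$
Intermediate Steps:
$1 \left(-21\right) \left(116 + 52\right) = \left(-21\right) 168 = -3528$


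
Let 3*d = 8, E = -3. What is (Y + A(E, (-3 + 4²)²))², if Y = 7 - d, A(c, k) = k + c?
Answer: 261121/9 ≈ 29013.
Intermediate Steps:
d = 8/3 (d = (⅓)*8 = 8/3 ≈ 2.6667)
A(c, k) = c + k
Y = 13/3 (Y = 7 - 1*8/3 = 7 - 8/3 = 13/3 ≈ 4.3333)
(Y + A(E, (-3 + 4²)²))² = (13/3 + (-3 + (-3 + 4²)²))² = (13/3 + (-3 + (-3 + 16)²))² = (13/3 + (-3 + 13²))² = (13/3 + (-3 + 169))² = (13/3 + 166)² = (511/3)² = 261121/9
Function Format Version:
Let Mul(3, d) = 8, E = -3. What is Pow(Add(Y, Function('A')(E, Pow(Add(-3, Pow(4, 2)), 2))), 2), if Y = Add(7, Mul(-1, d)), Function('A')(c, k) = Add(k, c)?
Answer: Rational(261121, 9) ≈ 29013.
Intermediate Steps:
d = Rational(8, 3) (d = Mul(Rational(1, 3), 8) = Rational(8, 3) ≈ 2.6667)
Function('A')(c, k) = Add(c, k)
Y = Rational(13, 3) (Y = Add(7, Mul(-1, Rational(8, 3))) = Add(7, Rational(-8, 3)) = Rational(13, 3) ≈ 4.3333)
Pow(Add(Y, Function('A')(E, Pow(Add(-3, Pow(4, 2)), 2))), 2) = Pow(Add(Rational(13, 3), Add(-3, Pow(Add(-3, Pow(4, 2)), 2))), 2) = Pow(Add(Rational(13, 3), Add(-3, Pow(Add(-3, 16), 2))), 2) = Pow(Add(Rational(13, 3), Add(-3, Pow(13, 2))), 2) = Pow(Add(Rational(13, 3), Add(-3, 169)), 2) = Pow(Add(Rational(13, 3), 166), 2) = Pow(Rational(511, 3), 2) = Rational(261121, 9)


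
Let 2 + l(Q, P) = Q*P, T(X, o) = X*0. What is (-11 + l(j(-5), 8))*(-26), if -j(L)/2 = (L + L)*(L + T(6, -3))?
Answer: 21138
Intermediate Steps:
T(X, o) = 0
j(L) = -4*L² (j(L) = -2*(L + L)*(L + 0) = -2*2*L*L = -4*L²)
l(Q, P) = -2 + P*Q (l(Q, P) = -2 + Q*P = -2 + P*Q)
(-11 + l(j(-5), 8))*(-26) = (-11 + (-2 + 8*(-4*(-5)²)))*(-26) = (-11 + (-2 + 8*(-4*25)))*(-26) = (-11 + (-2 + 8*(-100)))*(-26) = (-11 + (-2 - 800))*(-26) = (-11 - 802)*(-26) = -813*(-26) = 21138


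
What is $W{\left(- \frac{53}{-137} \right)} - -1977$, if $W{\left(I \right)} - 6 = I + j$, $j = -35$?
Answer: $\frac{266929}{137} \approx 1948.4$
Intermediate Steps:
$W{\left(I \right)} = -29 + I$ ($W{\left(I \right)} = 6 + \left(I - 35\right) = 6 + \left(-35 + I\right) = -29 + I$)
$W{\left(- \frac{53}{-137} \right)} - -1977 = \left(-29 - \frac{53}{-137}\right) - -1977 = \left(-29 - - \frac{53}{137}\right) + 1977 = \left(-29 + \frac{53}{137}\right) + 1977 = - \frac{3920}{137} + 1977 = \frac{266929}{137}$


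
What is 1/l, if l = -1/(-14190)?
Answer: 14190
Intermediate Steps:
l = 1/14190 (l = -1*(-1/14190) = 1/14190 ≈ 7.0472e-5)
1/l = 1/(1/14190) = 14190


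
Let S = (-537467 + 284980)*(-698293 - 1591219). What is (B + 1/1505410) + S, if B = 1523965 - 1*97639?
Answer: 870237541329844701/1505410 ≈ 5.7807e+11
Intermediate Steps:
B = 1426326 (B = 1523965 - 97639 = 1426326)
S = 578072016344 (S = -252487*(-2289512) = 578072016344)
(B + 1/1505410) + S = (1426326 + 1/1505410) + 578072016344 = 2147205423661/1505410 + 578072016344 = 870237541329844701/1505410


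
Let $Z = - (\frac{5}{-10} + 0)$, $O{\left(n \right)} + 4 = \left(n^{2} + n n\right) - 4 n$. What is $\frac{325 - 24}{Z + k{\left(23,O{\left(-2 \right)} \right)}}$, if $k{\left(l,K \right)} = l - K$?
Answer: $\frac{602}{23} \approx 26.174$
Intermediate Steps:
$O{\left(n \right)} = -4 - 4 n + 2 n^{2}$ ($O{\left(n \right)} = -4 - \left(- n^{2} + 4 n - n n\right) = -4 - \left(- 2 n^{2} + 4 n\right) = -4 + \left(2 n^{2} - 4 n\right) = -4 + \left(- 4 n + 2 n^{2}\right) = -4 - 4 n + 2 n^{2}$)
$Z = \frac{1}{2}$ ($Z = - (5 \left(- \frac{1}{10}\right) + 0) = - (- \frac{1}{2} + 0) = \left(-1\right) \left(- \frac{1}{2}\right) = \frac{1}{2} \approx 0.5$)
$\frac{325 - 24}{Z + k{\left(23,O{\left(-2 \right)} \right)}} = \frac{325 - 24}{\frac{1}{2} - \left(-27 + 8 + 8\right)} = \frac{301}{\frac{1}{2} + \left(23 - \left(-4 + 8 + 2 \cdot 4\right)\right)} = \frac{301}{\frac{1}{2} + \left(23 - \left(-4 + 8 + 8\right)\right)} = \frac{301}{\frac{1}{2} + \left(23 - 12\right)} = \frac{301}{\frac{1}{2} + 11} = \frac{301}{\frac{23}{2}} = 301 \cdot \frac{2}{23} = \frac{602}{23}$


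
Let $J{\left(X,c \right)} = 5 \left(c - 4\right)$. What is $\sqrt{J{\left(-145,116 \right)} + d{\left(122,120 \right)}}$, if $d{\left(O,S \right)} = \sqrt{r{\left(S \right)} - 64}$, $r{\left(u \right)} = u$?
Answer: $\sqrt{560 + 2 \sqrt{14}} \approx 23.822$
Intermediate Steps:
$J{\left(X,c \right)} = -20 + 5 c$ ($J{\left(X,c \right)} = 5 \left(-4 + c\right) = -20 + 5 c$)
$d{\left(O,S \right)} = \sqrt{-64 + S}$ ($d{\left(O,S \right)} = \sqrt{S - 64} = \sqrt{-64 + S}$)
$\sqrt{J{\left(-145,116 \right)} + d{\left(122,120 \right)}} = \sqrt{\left(-20 + 5 \cdot 116\right) + \sqrt{-64 + 120}} = \sqrt{\left(-20 + 580\right) + \sqrt{56}} = \sqrt{560 + 2 \sqrt{14}}$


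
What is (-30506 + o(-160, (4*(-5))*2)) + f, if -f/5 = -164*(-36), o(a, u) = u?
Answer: -60066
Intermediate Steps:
f = -29520 (f = -(-820)*(-36) = -5*5904 = -29520)
(-30506 + o(-160, (4*(-5))*2)) + f = (-30506 + (4*(-5))*2) - 29520 = (-30506 - 20*2) - 29520 = (-30506 - 40) - 29520 = -30546 - 29520 = -60066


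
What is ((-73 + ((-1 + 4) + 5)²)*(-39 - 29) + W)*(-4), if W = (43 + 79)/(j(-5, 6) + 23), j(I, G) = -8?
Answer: -37208/15 ≈ -2480.5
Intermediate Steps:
W = 122/15 (W = (43 + 79)/(-8 + 23) = 122/15 ≈ 8.1333)
((-73 + ((-1 + 4) + 5)²)*(-39 - 29) + W)*(-4) = ((-73 + ((-1 + 4) + 5)²)*(-39 - 29) + 122/15)*(-4) = ((-73 + (3 + 5)²)*(-68) + 122/15)*(-4) = ((-73 + 8²)*(-68) + 122/15)*(-4) = ((-73 + 64)*(-68) + 122/15)*(-4) = (-9*(-68) + 122/15)*(-4) = (612 + 122/15)*(-4) = (9302/15)*(-4) = -37208/15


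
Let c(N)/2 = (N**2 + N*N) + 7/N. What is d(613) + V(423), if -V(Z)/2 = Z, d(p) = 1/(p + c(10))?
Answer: -4290907/5072 ≈ -846.00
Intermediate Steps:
c(N) = 4*N**2 + 14/N (c(N) = 2*((N**2 + N*N) + 7/N) = 2*((N**2 + N**2) + 7/N) = 2*(2*N**2 + 7/N) = 4*N**2 + 14/N)
d(p) = 1/(2007/5 + p) (d(p) = 1/(p + 2*(7 + 2*10**3)/10) = 1/(p + 2*(1/10)*(7 + 2*1000)) = 1/(p + 2*(1/10)*(7 + 2000)) = 1/(p + 2*(1/10)*2007) = 1/(p + 2007/5) = 1/(2007/5 + p))
V(Z) = -2*Z
d(613) + V(423) = 5/(2007 + 5*613) - 2*423 = 5/(2007 + 3065) - 846 = 5/5072 - 846 = -4290907/5072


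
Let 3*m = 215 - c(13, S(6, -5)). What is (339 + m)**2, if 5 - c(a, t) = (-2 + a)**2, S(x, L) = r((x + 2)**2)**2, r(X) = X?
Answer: 1817104/9 ≈ 2.0190e+5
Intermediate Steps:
S(x, L) = (2 + x)**4 (S(x, L) = ((x + 2)**2)**2 = ((2 + x)**2)**2 = (2 + x)**4)
c(a, t) = 5 - (-2 + a)**2
m = 331/3 (m = (215 - (5 - (-2 + 13)**2))/3 = (215 - (5 - 1*11**2))/3 = (215 - (5 - 1*121))/3 = (215 - (5 - 121))/3 = (215 - 1*(-116))/3 = (215 + 116)/3 = (1/3)*331 = 331/3 ≈ 110.33)
(339 + m)**2 = (339 + 331/3)**2 = (1348/3)**2 = 1817104/9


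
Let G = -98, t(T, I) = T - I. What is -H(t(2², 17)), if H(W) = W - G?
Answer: -85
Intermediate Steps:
H(W) = 98 + W (H(W) = W - 1*(-98) = W + 98 = 98 + W)
-H(t(2², 17)) = -(98 + (2² - 1*17)) = -(98 + (4 - 17)) = -(98 - 13) = -1*85 = -85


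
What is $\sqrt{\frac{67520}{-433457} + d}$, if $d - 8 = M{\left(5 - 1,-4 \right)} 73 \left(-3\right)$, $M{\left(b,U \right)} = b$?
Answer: $\frac{2 i \sqrt{40778355428393}}{433457} \approx 29.464 i$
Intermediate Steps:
$d = -868$ ($d = 8 + \left(5 - 1\right) 73 \left(-3\right) = 8 + 4 \cdot 73 \left(-3\right) = 8 + 292 \left(-3\right) = 8 - 876 = -868$)
$\sqrt{\frac{67520}{-433457} + d} = \sqrt{\frac{67520}{-433457} - 868} = \sqrt{67520 \left(- \frac{1}{433457}\right) - 868} = \sqrt{- \frac{67520}{433457} - 868} = \sqrt{- \frac{376308196}{433457}} = \frac{2 i \sqrt{40778355428393}}{433457}$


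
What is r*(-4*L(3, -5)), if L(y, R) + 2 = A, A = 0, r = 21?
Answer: 168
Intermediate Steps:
L(y, R) = -2 (L(y, R) = -2 + 0 = -2)
r*(-4*L(3, -5)) = 21*(-4*(-2)) = 21*8 = 168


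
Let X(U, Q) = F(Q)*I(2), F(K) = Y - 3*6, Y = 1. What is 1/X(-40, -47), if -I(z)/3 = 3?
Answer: 1/153 ≈ 0.0065359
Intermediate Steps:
I(z) = -9 (I(z) = -3*3 = -9)
F(K) = -17 (F(K) = 1 - 3*6 = 1 - 18 = -17)
X(U, Q) = 153 (X(U, Q) = -17*(-9) = 153)
1/X(-40, -47) = 1/153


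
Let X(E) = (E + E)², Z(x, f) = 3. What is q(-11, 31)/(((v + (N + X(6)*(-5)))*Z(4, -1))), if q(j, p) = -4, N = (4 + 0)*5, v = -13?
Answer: 4/2139 ≈ 0.0018700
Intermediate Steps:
N = 20 (N = 4*5 = 20)
X(E) = 4*E² (X(E) = (2*E)² = 4*E²)
q(-11, 31)/(((v + (N + X(6)*(-5)))*Z(4, -1))) = -4*1/(3*(-13 + (20 + (4*6²)*(-5)))) = -4*1/(3*(-13 + (20 + (4*36)*(-5)))) = -4*1/(3*(-13 + (20 + 144*(-5)))) = -4*1/(3*(-13 + (20 - 720))) = -4*1/(3*(-13 - 700)) = -4/((-713*3)) = -4/(-2139) = -4*(-1/2139) = 4/2139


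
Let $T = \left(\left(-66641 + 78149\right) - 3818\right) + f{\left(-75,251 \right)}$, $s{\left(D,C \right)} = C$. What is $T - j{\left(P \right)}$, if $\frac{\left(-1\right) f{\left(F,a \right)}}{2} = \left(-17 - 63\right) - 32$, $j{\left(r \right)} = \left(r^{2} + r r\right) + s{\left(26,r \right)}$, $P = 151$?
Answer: $-37839$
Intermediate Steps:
$j{\left(r \right)} = r + 2 r^{2}$ ($j{\left(r \right)} = \left(r^{2} + r r\right) + r = \left(r^{2} + r^{2}\right) + r = 2 r^{2} + r = r + 2 r^{2}$)
$f{\left(F,a \right)} = 224$ ($f{\left(F,a \right)} = - 2 \left(\left(-17 - 63\right) - 32\right) = - 2 \left(-80 - 32\right) = \left(-2\right) \left(-112\right) = 224$)
$T = 7914$ ($T = \left(\left(-66641 + 78149\right) - 3818\right) + 224 = \left(11508 - 3818\right) + 224 = 7690 + 224 = 7914$)
$T - j{\left(P \right)} = 7914 - 151 \left(1 + 2 \cdot 151\right) = 7914 - 151 \left(1 + 302\right) = 7914 - 151 \cdot 303 = 7914 - 45753 = -37839$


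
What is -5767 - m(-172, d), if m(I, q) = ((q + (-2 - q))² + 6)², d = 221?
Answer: -5867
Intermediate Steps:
m(I, q) = 100 (m(I, q) = ((-2)² + 6)² = (4 + 6)² = 10² = 100)
-5767 - m(-172, d) = -5767 - 1*100 = -5767 - 100 = -5867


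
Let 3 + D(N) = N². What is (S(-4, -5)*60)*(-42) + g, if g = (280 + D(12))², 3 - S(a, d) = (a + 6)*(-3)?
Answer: 154561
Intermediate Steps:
S(a, d) = 21 + 3*a (S(a, d) = 3 - (a + 6)*(-3) = 3 - (6 + a)*(-3) = 3 - (-18 - 3*a) = 3 + (18 + 3*a) = 21 + 3*a)
D(N) = -3 + N²
g = 177241 (g = (280 + (-3 + 12²))² = (280 + (-3 + 144))² = (280 + 141)² = 421² = 177241)
(S(-4, -5)*60)*(-42) + g = ((21 + 3*(-4))*60)*(-42) + 177241 = ((21 - 12)*60)*(-42) + 177241 = (9*60)*(-42) + 177241 = 540*(-42) + 177241 = -22680 + 177241 = 154561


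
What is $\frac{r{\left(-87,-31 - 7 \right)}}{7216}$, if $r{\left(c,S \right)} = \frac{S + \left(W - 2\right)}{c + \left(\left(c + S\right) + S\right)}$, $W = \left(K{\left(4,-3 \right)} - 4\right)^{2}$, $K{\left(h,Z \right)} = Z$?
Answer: $- \frac{9}{1804000} \approx -4.9889 \cdot 10^{-6}$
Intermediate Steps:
$W = 49$ ($W = \left(-3 - 4\right)^{2} = \left(-7\right)^{2} = 49$)
$r{\left(c,S \right)} = \frac{47 + S}{2 S + 2 c}$ ($r{\left(c,S \right)} = \frac{S + \left(49 - 2\right)}{c + \left(\left(c + S\right) + S\right)} = \frac{S + \left(49 - 2\right)}{c + \left(\left(S + c\right) + S\right)} = \frac{S + 47}{c + \left(c + 2 S\right)} = \frac{47 + S}{2 S + 2 c}$)
$\frac{r{\left(-87,-31 - 7 \right)}}{7216} = \frac{\frac{1}{2} \frac{1}{\left(-31 - 7\right) - 87} \left(47 - 38\right)}{7216} = \frac{47 - 38}{2 \left(-38 - 87\right)} \frac{1}{7216} = \frac{1}{2} \frac{1}{-125} \cdot 9 \cdot \frac{1}{7216} = \frac{1}{2} \left(- \frac{1}{125}\right) 9 \cdot \frac{1}{7216} = \left(- \frac{9}{250}\right) \frac{1}{7216} = - \frac{9}{1804000}$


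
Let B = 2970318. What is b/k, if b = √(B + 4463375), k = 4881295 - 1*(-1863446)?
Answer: √7433693/6744741 ≈ 0.00040424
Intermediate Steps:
k = 6744741 (k = 4881295 + 1863446 = 6744741)
b = √7433693 (b = √(2970318 + 4463375) = √7433693 ≈ 2726.5)
b/k = √7433693/6744741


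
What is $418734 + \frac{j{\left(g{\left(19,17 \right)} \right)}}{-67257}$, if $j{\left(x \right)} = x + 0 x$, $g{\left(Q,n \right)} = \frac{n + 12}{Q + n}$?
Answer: $\frac{1013860534939}{2421252} \approx 4.1873 \cdot 10^{5}$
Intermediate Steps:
$g{\left(Q,n \right)} = \frac{12 + n}{Q + n}$
$j{\left(x \right)} = x$ ($j{\left(x \right)} = x + 0 = x$)
$418734 + \frac{j{\left(g{\left(19,17 \right)} \right)}}{-67257} = 418734 + \frac{\frac{1}{19 + 17} \left(12 + 17\right)}{-67257} = 418734 + \frac{1}{36} \cdot 29 \left(- \frac{1}{67257}\right) = 418734 + \frac{29}{36} \left(- \frac{1}{67257}\right) = 418734 - \frac{29}{2421252} = \frac{1013860534939}{2421252}$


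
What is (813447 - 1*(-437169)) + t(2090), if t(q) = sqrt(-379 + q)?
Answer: 1250616 + sqrt(1711) ≈ 1.2507e+6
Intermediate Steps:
(813447 - 1*(-437169)) + t(2090) = (813447 - 1*(-437169)) + sqrt(-379 + 2090) = (813447 + 437169) + sqrt(1711) = 1250616 + sqrt(1711)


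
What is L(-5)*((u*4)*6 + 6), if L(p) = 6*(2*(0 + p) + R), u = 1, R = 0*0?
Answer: -1800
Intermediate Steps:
R = 0
L(p) = 12*p (L(p) = 6*(2*(0 + p) + 0) = 6*(2*p + 0) = 6*(2*p) = 12*p)
L(-5)*((u*4)*6 + 6) = (12*(-5))*((1*4)*6 + 6) = -60*(4*6 + 6) = -60*(24 + 6) = -60*30 = -1800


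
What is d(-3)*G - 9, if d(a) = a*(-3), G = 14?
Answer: 117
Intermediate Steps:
d(a) = -3*a
d(-3)*G - 9 = -3*(-3)*14 - 9 = 9*14 - 9 = 126 - 9 = 117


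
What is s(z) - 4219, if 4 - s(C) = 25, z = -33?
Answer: -4240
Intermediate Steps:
s(C) = -21 (s(C) = 4 - 1*25 = 4 - 25 = -21)
s(z) - 4219 = -21 - 4219 = -4240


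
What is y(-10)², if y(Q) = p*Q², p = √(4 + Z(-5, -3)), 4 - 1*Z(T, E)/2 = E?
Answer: 180000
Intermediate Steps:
Z(T, E) = 8 - 2*E
p = 3*√2 (p = √(4 + (8 - 2*(-3))) = √(4 + (8 + 6)) = √(4 + 14) = √18 = 3*√2 ≈ 4.2426)
y(Q) = 3*√2*Q² (y(Q) = (3*√2)*Q² = 3*√2*Q²)
y(-10)² = (3*√2*(-10)²)² = (3*√2*100)² = (300*√2)² = 180000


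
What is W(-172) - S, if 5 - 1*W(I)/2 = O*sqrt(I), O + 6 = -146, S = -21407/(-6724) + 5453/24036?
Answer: 66561001/10101129 + 608*I*sqrt(43) ≈ 6.5895 + 3986.9*I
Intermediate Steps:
S = 34450289/10101129 (S = -21407*(-1/6724) + 5453*(1/24036) = 21407/6724 + 5453/24036 = 34450289/10101129 ≈ 3.4105)
O = -152 (O = -6 - 146 = -152)
W(I) = 10 + 304*sqrt(I) (W(I) = 10 - (-304)*sqrt(I) = 10 + 304*sqrt(I))
W(-172) - S = (10 + 304*sqrt(-172)) - 1*34450289/10101129 = (10 + 304*(2*I*sqrt(43))) - 34450289/10101129 = (10 + 608*I*sqrt(43)) - 34450289/10101129 = 66561001/10101129 + 608*I*sqrt(43)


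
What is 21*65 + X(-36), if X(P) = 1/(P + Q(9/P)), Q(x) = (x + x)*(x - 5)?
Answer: 364447/267 ≈ 1365.0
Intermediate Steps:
Q(x) = 2*x*(-5 + x) (Q(x) = (2*x)*(-5 + x) = 2*x*(-5 + x))
X(P) = 1/(P + 18*(-5 + 9/P)/P) (X(P) = 1/(P + 2*(9/P)*(-5 + 9/P)) = 1/(P + 18*(-5 + 9/P)/P))
21*65 + X(-36) = 21*65 + (-36)²/(162 + (-36)³ - 90*(-36)) = 1365 + 1296/(162 - 46656 + 3240) = 1365 + 1296/(-43254) = 1365 + 1296*(-1/43254) = 1365 - 8/267 = 364447/267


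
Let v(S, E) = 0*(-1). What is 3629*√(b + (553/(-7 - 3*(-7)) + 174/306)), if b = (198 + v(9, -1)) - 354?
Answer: 18145*I*√48246/102 ≈ 39074.0*I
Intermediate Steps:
v(S, E) = 0
b = -156 (b = (198 + 0) - 354 = 198 - 354 = -156)
3629*√(b + (553/(-7 - 3*(-7)) + 174/306)) = 3629*√(-156 + (553/(-7 - 3*(-7)) + 174/306)) = 3629*√(-156 + (553/(-7 + 21) + 174*(1/306))) = 3629*√(-156 + (553/14 + 29/51)) = 3629*√(-156 + (553*(1/14) + 29/51)) = 3629*√(-156 + (79/2 + 29/51)) = 3629*√(-156 + 4087/102) = 3629*√(-11825/102) = 3629*(5*I*√48246/102) = 18145*I*√48246/102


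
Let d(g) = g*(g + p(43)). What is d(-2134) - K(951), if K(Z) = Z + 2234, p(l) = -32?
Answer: 4619059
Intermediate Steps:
d(g) = g*(-32 + g) (d(g) = g*(g - 32) = g*(-32 + g))
K(Z) = 2234 + Z
d(-2134) - K(951) = -2134*(-32 - 2134) - (2234 + 951) = -2134*(-2166) - 1*3185 = 4622244 - 3185 = 4619059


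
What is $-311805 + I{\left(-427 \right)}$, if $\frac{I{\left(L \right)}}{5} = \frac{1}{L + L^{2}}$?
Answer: $- \frac{56717953105}{181902} \approx -3.1181 \cdot 10^{5}$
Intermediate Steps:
$I{\left(L \right)} = \frac{5}{L + L^{2}}$
$-311805 + I{\left(-427 \right)} = -311805 + \frac{5}{\left(-427\right) \left(1 - 427\right)} = -311805 + 5 \left(- \frac{1}{427}\right) \frac{1}{-426} = -311805 + 5 \left(- \frac{1}{427}\right) \left(- \frac{1}{426}\right) = -311805 + \frac{5}{181902} = - \frac{56717953105}{181902}$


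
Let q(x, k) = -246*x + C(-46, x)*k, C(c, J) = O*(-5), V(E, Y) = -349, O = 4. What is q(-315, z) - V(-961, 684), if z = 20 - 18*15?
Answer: 82839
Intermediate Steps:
z = -250 (z = 20 - 270 = -250)
C(c, J) = -20 (C(c, J) = 4*(-5) = -20)
q(x, k) = -246*x - 20*k
q(-315, z) - V(-961, 684) = (-246*(-315) - 20*(-250)) - 1*(-349) = (77490 + 5000) + 349 = 82490 + 349 = 82839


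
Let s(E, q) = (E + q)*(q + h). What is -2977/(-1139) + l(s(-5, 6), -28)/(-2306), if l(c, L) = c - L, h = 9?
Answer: 6815985/2626534 ≈ 2.5951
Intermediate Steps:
s(E, q) = (9 + q)*(E + q) (s(E, q) = (E + q)*(q + 9) = (E + q)*(9 + q) = (9 + q)*(E + q))
-2977/(-1139) + l(s(-5, 6), -28)/(-2306) = -2977/(-1139) + ((6² + 9*(-5) + 9*6 - 5*6) - 1*(-28))/(-2306) = -2977*(-1/1139) + ((36 - 45 + 54 - 30) + 28)*(-1/2306) = 2977/1139 + (15 + 28)*(-1/2306) = 2977/1139 + 43*(-1/2306) = 2977/1139 - 43/2306 = 6815985/2626534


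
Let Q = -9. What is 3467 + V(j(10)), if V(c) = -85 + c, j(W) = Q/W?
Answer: 33811/10 ≈ 3381.1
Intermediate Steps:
j(W) = -9/W
3467 + V(j(10)) = 3467 + (-85 - 9/10) = 3467 - 859/10 = 33811/10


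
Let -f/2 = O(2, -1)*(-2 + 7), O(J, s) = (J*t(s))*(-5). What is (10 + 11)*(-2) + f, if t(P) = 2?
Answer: 158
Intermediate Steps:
O(J, s) = -10*J (O(J, s) = (J*2)*(-5) = (2*J)*(-5) = -10*J)
f = 200 (f = -2*(-10*2)*(-2 + 7) = -(-40)*5 = -2*(-100) = 200)
(10 + 11)*(-2) + f = (10 + 11)*(-2) + 200 = 21*(-2) + 200 = -42 + 200 = 158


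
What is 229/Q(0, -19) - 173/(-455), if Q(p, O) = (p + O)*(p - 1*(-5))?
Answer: -17552/8645 ≈ -2.0303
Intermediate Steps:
Q(p, O) = (5 + p)*(O + p) (Q(p, O) = (O + p)*(p + 5) = (O + p)*(5 + p) = (5 + p)*(O + p))
229/Q(0, -19) - 173/(-455) = 229/(0² + 5*(-19) + 5*0 - 19*0) - 173/(-455) = 229/(0 - 95 + 0 + 0) - 173*(-1/455) = 229/(-95) + 173/455 = 229*(-1/95) + 173/455 = -229/95 + 173/455 = -17552/8645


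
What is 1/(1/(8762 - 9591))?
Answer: -829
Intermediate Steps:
1/(1/(8762 - 9591)) = 1/(1/(-829)) = 1/(-1/829) = -829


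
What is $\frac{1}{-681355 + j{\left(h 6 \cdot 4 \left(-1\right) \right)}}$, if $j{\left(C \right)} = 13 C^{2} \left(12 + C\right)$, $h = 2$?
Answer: $- \frac{1}{1759627} \approx -5.683 \cdot 10^{-7}$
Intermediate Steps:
$j{\left(C \right)} = 13 C^{2} \left(12 + C\right)$
$\frac{1}{-681355 + j{\left(h 6 \cdot 4 \left(-1\right) \right)}} = \frac{1}{-681355 + 13 \left(2 \cdot 6 \cdot 4 \left(-1\right)\right)^{2} \left(12 + 2 \cdot 6 \cdot 4 \left(-1\right)\right)} = \frac{1}{-681355 + 13 \left(2 \cdot 24 \left(-1\right)\right)^{2} \left(12 + 2 \cdot 24 \left(-1\right)\right)} = \frac{1}{-681355 + 13 \left(48 \left(-1\right)\right)^{2} \left(12 + 48 \left(-1\right)\right)} = \frac{1}{-681355 + 13 \left(-48\right)^{2} \left(12 - 48\right)} = \frac{1}{-681355 + 13 \cdot 2304 \left(-36\right)} = \frac{1}{-681355 - 1078272} = \frac{1}{-1759627} = - \frac{1}{1759627}$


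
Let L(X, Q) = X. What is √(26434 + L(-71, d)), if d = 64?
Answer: √26363 ≈ 162.37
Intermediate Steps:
√(26434 + L(-71, d)) = √(26434 - 71) = √26363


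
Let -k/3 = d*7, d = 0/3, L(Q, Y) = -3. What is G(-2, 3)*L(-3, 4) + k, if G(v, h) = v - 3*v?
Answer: -12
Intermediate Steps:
G(v, h) = -2*v
d = 0 (d = 0*(⅓) = 0)
k = 0 (k = -0*7 = -3*0 = 0)
G(-2, 3)*L(-3, 4) + k = -2*(-2)*(-3) + 0 = 4*(-3) + 0 = -12 + 0 = -12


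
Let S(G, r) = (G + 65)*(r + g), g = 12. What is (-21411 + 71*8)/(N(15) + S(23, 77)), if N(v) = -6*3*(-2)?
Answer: -20843/7868 ≈ -2.6491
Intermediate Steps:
S(G, r) = (12 + r)*(65 + G) (S(G, r) = (G + 65)*(r + 12) = (65 + G)*(12 + r) = (12 + r)*(65 + G))
N(v) = 36 (N(v) = -18*(-2) = 36)
(-21411 + 71*8)/(N(15) + S(23, 77)) = (-21411 + 71*8)/(36 + (780 + 12*23 + 65*77 + 23*77)) = (-21411 + 568)/(36 + (780 + 276 + 5005 + 1771)) = -20843/(36 + 7832) = -20843/7868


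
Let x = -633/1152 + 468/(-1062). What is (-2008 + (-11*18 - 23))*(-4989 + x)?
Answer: 83998540231/7552 ≈ 1.1123e+7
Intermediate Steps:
x = -22433/22656 (x = -633*1/1152 + 468*(-1/1062) = -211/384 - 26/59 = -22433/22656 ≈ -0.99016)
(-2008 + (-11*18 - 23))*(-4989 + x) = (-2008 + (-11*18 - 23))*(-4989 - 22433/22656) = (-2008 + (-198 - 23))*(-113053217/22656) = (-2008 - 221)*(-113053217/22656) = -2229*(-113053217/22656) = 83998540231/7552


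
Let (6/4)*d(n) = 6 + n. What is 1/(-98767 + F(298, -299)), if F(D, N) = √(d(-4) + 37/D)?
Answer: -88297698/8720898737063 - √1164882/8720898737063 ≈ -1.0125e-5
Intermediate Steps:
d(n) = 4 + 2*n/3 (d(n) = 2*(6 + n)/3 = 4 + 2*n/3)
F(D, N) = √(4/3 + 37/D) (F(D, N) = √((4 + (⅔)*(-4)) + 37/D) = √((4 - 8/3) + 37/D) = √(4/3 + 37/D))
1/(-98767 + F(298, -299)) = 1/(-98767 + √(12 + 333/298)/3) = 1/(-98767 + √(3909/298)/3) = 1/(-98767 + (√1164882/298)/3) = 1/(-98767 + √1164882/894)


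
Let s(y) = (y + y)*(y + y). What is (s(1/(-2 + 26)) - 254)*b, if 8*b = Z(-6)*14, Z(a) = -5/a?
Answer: -1280125/3456 ≈ -370.41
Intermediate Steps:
s(y) = 4*y**2 (s(y) = (2*y)*(2*y) = 4*y**2)
b = 35/24 (b = (-5/(-6)*14)/8 = (-5*(-1/6)*14)/8 = ((5/6)*14)/8 = (1/8)*(35/3) = 35/24 ≈ 1.4583)
(s(1/(-2 + 26)) - 254)*b = (4*(1/(-2 + 26))**2 - 254)*(35/24) = (4*(1/24)**2 - 254)*(35/24) = (4*(1/576) - 254)*(35/24) = (1/144 - 254)*(35/24) = -36575/144*35/24 = -1280125/3456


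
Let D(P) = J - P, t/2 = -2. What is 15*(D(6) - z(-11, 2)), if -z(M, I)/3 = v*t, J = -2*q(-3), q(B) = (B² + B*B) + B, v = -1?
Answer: -360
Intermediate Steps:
t = -4 (t = 2*(-2) = -4)
q(B) = B + 2*B² (q(B) = (B² + B²) + B = 2*B² + B = B + 2*B²)
J = -30 (J = -(-6)*(1 + 2*(-3)) = -(-6)*(1 - 6) = -(-6)*(-5) = -2*15 = -30)
z(M, I) = -12 (z(M, I) = -(-3)*(-4) = -3*4 = -12)
D(P) = -30 - P
15*(D(6) - z(-11, 2)) = 15*((-30 - 1*6) - 1*(-12)) = 15*((-30 - 6) + 12) = 15*(-36 + 12) = 15*(-24) = -360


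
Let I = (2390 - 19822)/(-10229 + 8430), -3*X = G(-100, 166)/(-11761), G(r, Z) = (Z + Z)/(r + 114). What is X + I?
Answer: 615095918/63474117 ≈ 9.6905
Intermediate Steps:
G(r, Z) = 2*Z/(114 + r) (G(r, Z) = (2*Z)/(114 + r) = 2*Z/(114 + r))
X = 166/246981 (X = -2*166/(114 - 100)/(3*(-11761)) = -2*166/14*(-1)/(3*11761) = -2*166*(1/14)*(-1)/(3*11761) = -166*(-1)/(21*11761) = -⅓*(-166/82327) = 166/246981 ≈ 0.00067212)
I = 17432/1799 (I = -17432/(-1799) = -17432*(-1/1799) = 17432/1799 ≈ 9.6898)
X + I = 166/246981 + 17432/1799 = 615095918/63474117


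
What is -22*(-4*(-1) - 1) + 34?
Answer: -32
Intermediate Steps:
-22*(-4*(-1) - 1) + 34 = -22*(4 - 1) + 34 = -22*3 + 34 = -66 + 34 = -32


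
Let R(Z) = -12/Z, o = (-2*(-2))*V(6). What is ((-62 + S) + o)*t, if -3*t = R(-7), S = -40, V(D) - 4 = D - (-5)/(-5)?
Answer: 264/7 ≈ 37.714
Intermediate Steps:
V(D) = 3 + D (V(D) = 4 + (D - (-5)/(-5)) = 4 + (D - (-5)*(-1)/5) = 4 + (D - 1*1) = 4 + (D - 1) = 4 + (-1 + D) = 3 + D)
o = 36 (o = (-2*(-2))*(3 + 6) = 4*9 = 36)
t = -4/7 (t = -(-4)/(-7) = -(-4)*(-1)/7 = -⅓*12/7 = -4/7 ≈ -0.57143)
((-62 + S) + o)*t = ((-62 - 40) + 36)*(-4/7) = (-102 + 36)*(-4/7) = -66*(-4/7) = 264/7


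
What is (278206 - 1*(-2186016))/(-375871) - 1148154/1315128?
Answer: -612054190425/82386412748 ≈ -7.4291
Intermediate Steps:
(278206 - 1*(-2186016))/(-375871) - 1148154/1315128 = (278206 + 2186016)*(-1/375871) - 1148154*1/1315128 = 2464222*(-1/375871) - 191359/219188 = -2464222/375871 - 191359/219188 = -612054190425/82386412748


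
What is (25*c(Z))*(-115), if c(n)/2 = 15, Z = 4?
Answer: -86250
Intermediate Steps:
c(n) = 30 (c(n) = 2*15 = 30)
(25*c(Z))*(-115) = (25*30)*(-115) = 750*(-115) = -86250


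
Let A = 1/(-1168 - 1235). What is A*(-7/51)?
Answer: 7/122553 ≈ 5.7118e-5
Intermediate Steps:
A = -1/2403 (A = 1/(-2403) = -1/2403 ≈ -0.00041615)
A*(-7/51) = -(-7)/(2403*51) = -1/2403*(-7/51) = 7/122553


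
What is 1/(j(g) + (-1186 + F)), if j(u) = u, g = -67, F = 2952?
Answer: 1/1699 ≈ 0.00058858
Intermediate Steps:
1/(j(g) + (-1186 + F)) = 1/(-67 + (-1186 + 2952)) = 1/(-67 + 1766) = 1/1699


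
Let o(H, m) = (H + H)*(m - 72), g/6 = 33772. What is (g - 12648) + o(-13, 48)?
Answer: 190608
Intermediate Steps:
g = 202632 (g = 6*33772 = 202632)
o(H, m) = 2*H*(-72 + m) (o(H, m) = (2*H)*(-72 + m) = 2*H*(-72 + m))
(g - 12648) + o(-13, 48) = (202632 - 12648) + 2*(-13)*(-72 + 48) = 189984 + 2*(-13)*(-24) = 189984 + 624 = 190608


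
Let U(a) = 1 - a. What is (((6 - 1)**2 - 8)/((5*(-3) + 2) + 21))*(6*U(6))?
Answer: -255/4 ≈ -63.750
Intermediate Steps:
(((6 - 1)**2 - 8)/((5*(-3) + 2) + 21))*(6*U(6)) = (((6 - 1)**2 - 8)/((5*(-3) + 2) + 21))*(6*(1 - 1*6)) = ((5**2 - 8)/((-15 + 2) + 21))*(6*(1 - 6)) = ((25 - 8)/(-13 + 21))*(6*(-5)) = (17/8)*(-30) = -255/4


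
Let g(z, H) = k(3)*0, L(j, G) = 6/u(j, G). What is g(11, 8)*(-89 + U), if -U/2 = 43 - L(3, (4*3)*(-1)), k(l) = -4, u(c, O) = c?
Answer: 0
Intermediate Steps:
L(j, G) = 6/j
g(z, H) = 0 (g(z, H) = -4*0 = 0)
U = -82 (U = -2*(43 - 6/3) = -2*(43 - 1*2) = -2*(43 - 2) = -2*41 = -82)
g(11, 8)*(-89 + U) = 0*(-89 - 82) = 0*(-171) = 0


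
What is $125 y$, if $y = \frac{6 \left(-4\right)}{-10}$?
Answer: $300$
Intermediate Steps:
$y = \frac{12}{5}$ ($y = \left(-24\right) \left(- \frac{1}{10}\right) = \frac{12}{5} \approx 2.4$)
$125 y = 125 \cdot \frac{12}{5} = 300$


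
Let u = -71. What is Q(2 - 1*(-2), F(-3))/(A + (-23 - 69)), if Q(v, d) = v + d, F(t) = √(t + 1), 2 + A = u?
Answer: -4/165 - I*√2/165 ≈ -0.024242 - 0.008571*I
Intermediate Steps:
A = -73 (A = -2 - 71 = -73)
F(t) = √(1 + t)
Q(v, d) = d + v
Q(2 - 1*(-2), F(-3))/(A + (-23 - 69)) = (√(1 - 3) + (2 - 1*(-2)))/(-73 + (-23 - 69)) = (√(-2) + (2 + 2))/(-73 - 92) = (I*√2 + 4)/(-165) = (4 + I*√2)*(-1/165) = -4/165 - I*√2/165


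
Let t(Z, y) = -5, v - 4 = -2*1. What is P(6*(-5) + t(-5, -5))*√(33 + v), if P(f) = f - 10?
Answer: -45*√35 ≈ -266.22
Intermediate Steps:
v = 2 (v = 4 - 2*1 = 4 - 2 = 2)
P(f) = -10 + f
P(6*(-5) + t(-5, -5))*√(33 + v) = (-10 + (6*(-5) - 5))*√(33 + 2) = (-10 + (-30 - 5))*√35 = (-10 - 35)*√35 = -45*√35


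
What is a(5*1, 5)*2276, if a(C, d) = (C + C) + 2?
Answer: 27312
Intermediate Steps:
a(C, d) = 2 + 2*C (a(C, d) = 2*C + 2 = 2 + 2*C)
a(5*1, 5)*2276 = (2 + 2*(5*1))*2276 = (2 + 2*5)*2276 = (2 + 10)*2276 = 12*2276 = 27312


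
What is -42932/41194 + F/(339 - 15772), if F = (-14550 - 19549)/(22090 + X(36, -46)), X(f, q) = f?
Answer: -9242502725/8869191782 ≈ -1.0421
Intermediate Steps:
F = -2623/1702 (F = (-14550 - 19549)/(22090 + 36) = -34099/22126 = -34099*1/22126 = -2623/1702 ≈ -1.5411)
-42932/41194 + F/(339 - 15772) = -42932/41194 - 2623/(1702*(339 - 15772)) = -42932*1/41194 - 2623/1702/(-15433) = -21466/20597 - 2623/1702*(-1/15433) = -21466/20597 + 43/430606 = -9242502725/8869191782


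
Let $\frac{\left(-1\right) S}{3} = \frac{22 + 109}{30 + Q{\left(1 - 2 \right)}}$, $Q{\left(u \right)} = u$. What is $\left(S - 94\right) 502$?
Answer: $- \frac{1565738}{29} \approx -53991.0$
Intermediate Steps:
$S = - \frac{393}{29}$ ($S = - 3 \frac{22 + 109}{30 + \left(1 - 2\right)} = - 3 \frac{131}{30 + \left(1 - 2\right)} = - 3 \frac{131}{30 - 1} = - 3 \cdot \frac{131}{29} = - 3 \cdot 131 \cdot \frac{1}{29} = \left(-3\right) \frac{131}{29} = - \frac{393}{29} \approx -13.552$)
$\left(S - 94\right) 502 = \left(- \frac{393}{29} - 94\right) 502 = \left(- \frac{3119}{29}\right) 502 = - \frac{1565738}{29}$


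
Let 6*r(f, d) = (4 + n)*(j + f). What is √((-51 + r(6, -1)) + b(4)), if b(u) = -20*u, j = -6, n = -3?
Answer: I*√131 ≈ 11.446*I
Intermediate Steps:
r(f, d) = -1 + f/6 (r(f, d) = ((4 - 3)*(-6 + f))/6 = (1*(-6 + f))/6 = (-6 + f)/6 = -1 + f/6)
√((-51 + r(6, -1)) + b(4)) = √((-51 + (-1 + (⅙)*6)) - 20*4) = √((-51 + (-1 + 1)) - 80) = √((-51 + 0) - 80) = √(-51 - 80) = √(-131) = I*√131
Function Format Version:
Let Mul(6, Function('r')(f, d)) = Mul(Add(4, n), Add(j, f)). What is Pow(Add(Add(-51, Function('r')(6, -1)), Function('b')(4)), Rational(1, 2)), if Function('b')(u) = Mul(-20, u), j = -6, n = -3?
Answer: Mul(I, Pow(131, Rational(1, 2))) ≈ Mul(11.446, I)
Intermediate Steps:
Function('r')(f, d) = Add(-1, Mul(Rational(1, 6), f)) (Function('r')(f, d) = Mul(Rational(1, 6), Mul(Add(4, -3), Add(-6, f))) = Mul(Rational(1, 6), Mul(1, Add(-6, f))) = Mul(Rational(1, 6), Add(-6, f)) = Add(-1, Mul(Rational(1, 6), f)))
Pow(Add(Add(-51, Function('r')(6, -1)), Function('b')(4)), Rational(1, 2)) = Pow(Add(Add(-51, Add(-1, Mul(Rational(1, 6), 6))), Mul(-20, 4)), Rational(1, 2)) = Pow(Add(Add(-51, Add(-1, 1)), -80), Rational(1, 2)) = Pow(Add(Add(-51, 0), -80), Rational(1, 2)) = Pow(Add(-51, -80), Rational(1, 2)) = Pow(-131, Rational(1, 2)) = Mul(I, Pow(131, Rational(1, 2)))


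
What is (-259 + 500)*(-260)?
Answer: -62660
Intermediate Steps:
(-259 + 500)*(-260) = 241*(-260) = -62660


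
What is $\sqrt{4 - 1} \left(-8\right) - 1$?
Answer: $-1 - 8 \sqrt{3} \approx -14.856$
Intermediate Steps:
$\sqrt{4 - 1} \left(-8\right) - 1 = \sqrt{3} \left(-8\right) - 1 = - 8 \sqrt{3} - 1 = -1 - 8 \sqrt{3}$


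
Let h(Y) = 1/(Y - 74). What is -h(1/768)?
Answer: 768/56831 ≈ 0.013514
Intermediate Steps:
h(Y) = 1/(-74 + Y)
-h(1/768) = -1/(-74 + 1/768) = -1/(-56831/768) = -1*(-768/56831) = 768/56831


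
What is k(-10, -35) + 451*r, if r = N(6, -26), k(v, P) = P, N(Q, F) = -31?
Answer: -14016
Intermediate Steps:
r = -31
k(-10, -35) + 451*r = -35 + 451*(-31) = -35 - 13981 = -14016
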